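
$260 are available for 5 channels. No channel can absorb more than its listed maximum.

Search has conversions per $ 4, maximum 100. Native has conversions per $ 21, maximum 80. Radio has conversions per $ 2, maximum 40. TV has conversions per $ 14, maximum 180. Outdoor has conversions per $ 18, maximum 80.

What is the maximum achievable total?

Highest conversions per $ first: Native 21 > Outdoor 18 > TV 14 > Search 4 > Radio 2.
Give Native 80 to hit its cap of 80 → 180 left.
Outdoor: +80 to 80 (cap) → 100 left.
TV: +100 (room for 180) → 100. Pool exhausted.
Total = 21×80 + 14×100 + 18×80 = 4520.

4520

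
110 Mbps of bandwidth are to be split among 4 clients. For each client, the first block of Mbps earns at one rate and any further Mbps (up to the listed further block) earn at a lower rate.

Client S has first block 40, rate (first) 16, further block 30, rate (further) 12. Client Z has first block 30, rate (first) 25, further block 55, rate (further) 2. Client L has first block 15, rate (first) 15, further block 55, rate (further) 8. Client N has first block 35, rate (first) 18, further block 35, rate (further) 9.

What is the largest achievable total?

Treat each block as its own option and order by rate: Client Z/T1 25 > Client N/T1 18 > Client S/T1 16 > Client L/T1 15 > Client S/T2 12 > Client N/T2 9 > Client L/T2 8 > Client Z/T2 2.
Fill Client Z T1 block (30 at 25) ; 80 left.
Fill Client N T1 block (35 at 18) ; 45 left.
Client S T1 at 16: fill all 40 ; 5 left.
Client L/T1: +5 of 15 at 15; pool empty.
Total = 25×30 + 18×35 + 16×40 + 15×5 = 2095.

2095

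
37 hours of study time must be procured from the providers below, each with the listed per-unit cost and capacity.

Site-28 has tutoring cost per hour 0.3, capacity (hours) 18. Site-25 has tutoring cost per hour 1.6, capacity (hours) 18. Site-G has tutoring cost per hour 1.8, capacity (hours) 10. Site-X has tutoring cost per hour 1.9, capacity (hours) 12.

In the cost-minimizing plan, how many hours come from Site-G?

1

Use providers in increasing cost order.
Take 18 from Site-28 at 0.3 — need 19 more.
Take 18 from Site-25 at 1.6 — need 1 more.
Site-G (1.8): take the remaining 1 — done.
Site-X: unused.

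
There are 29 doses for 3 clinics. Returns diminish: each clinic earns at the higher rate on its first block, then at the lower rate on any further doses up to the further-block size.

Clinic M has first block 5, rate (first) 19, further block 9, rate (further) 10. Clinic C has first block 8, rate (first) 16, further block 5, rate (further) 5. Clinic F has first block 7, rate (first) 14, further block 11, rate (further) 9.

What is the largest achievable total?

411

Treat each block as its own option and order by rate: Clinic M/T1 19 > Clinic C/T1 16 > Clinic F/T1 14 > Clinic M/T2 10 > Clinic F/T2 9 > Clinic C/T2 5.
Clinic M T1 at 19: fill all 5 — 24 left.
Clinic C/T1 (16): +8 — 16 left.
Clinic F T1 at 14: fill all 7 — 9 left.
Fill Clinic M T2 block (9 at 10) — 0 left.
Total = 19×5 + 16×8 + 14×7 + 10×9 = 411.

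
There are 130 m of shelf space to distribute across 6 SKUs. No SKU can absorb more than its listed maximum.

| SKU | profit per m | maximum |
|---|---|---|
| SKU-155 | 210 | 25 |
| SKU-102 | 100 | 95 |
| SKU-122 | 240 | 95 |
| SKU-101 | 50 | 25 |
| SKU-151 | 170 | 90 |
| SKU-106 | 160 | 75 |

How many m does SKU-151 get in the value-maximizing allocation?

Rank by profit per m: SKU-122 240 > SKU-155 210 > SKU-151 170 > SKU-106 160 > SKU-102 100 > SKU-101 50.
Give SKU-122 95 to hit its cap of 95 — 35 left.
SKU-155 takes 25 to reach its cap of 25 — 10 left.
SKU-151 has room for 90 but only 10 remain, so it gets 10.

10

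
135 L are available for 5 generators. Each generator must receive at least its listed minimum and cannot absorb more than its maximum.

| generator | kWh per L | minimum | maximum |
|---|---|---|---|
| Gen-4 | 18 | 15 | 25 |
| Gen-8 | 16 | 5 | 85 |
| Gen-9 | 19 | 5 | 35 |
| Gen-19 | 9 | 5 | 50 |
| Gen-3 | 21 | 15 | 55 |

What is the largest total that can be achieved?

2555

Meeting every minimum uses 15+5+5+5+15 = 45 L, leaving 90.
Highest kWh per L first: Gen-3 21 > Gen-9 19 > Gen-4 18 > Gen-8 16 > Gen-19 9.
Gen-3: +40 to 55 (cap) ; 50 left.
Gen-9 takes 30 more to reach its cap of 35 ; 20 left.
Give Gen-4 10 more to hit its cap of 25 ; 10 left.
Gen-8: +10 (room for 80) → 15. Pool exhausted.
Total = 18×25 + 16×15 + 19×35 + 9×5 + 21×55 = 2555.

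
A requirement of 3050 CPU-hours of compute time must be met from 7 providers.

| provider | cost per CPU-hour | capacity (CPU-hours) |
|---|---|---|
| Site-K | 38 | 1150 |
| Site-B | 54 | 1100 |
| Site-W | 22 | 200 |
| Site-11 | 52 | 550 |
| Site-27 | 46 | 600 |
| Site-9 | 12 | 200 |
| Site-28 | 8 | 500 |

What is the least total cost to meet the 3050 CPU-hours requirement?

102900

Cheapest first:
Site-28 at 8: take all 500 CPU-hours → 2550 still needed.
Site-9 (12): use full 200 → 2350 CPU-hours to go.
Site-W (22): use full 200 → 2150 CPU-hours to go.
Site-K at 38: take all 1150 CPU-hours → 1000 still needed.
Take 600 from Site-27 at 46 → need 400 more.
Site-11 (52): take the remaining 400 → done.
Site-B: unused.
Cost = 500×8 + 200×12 + 200×22 + 1150×38 + 600×46 + 400×52 = 102900.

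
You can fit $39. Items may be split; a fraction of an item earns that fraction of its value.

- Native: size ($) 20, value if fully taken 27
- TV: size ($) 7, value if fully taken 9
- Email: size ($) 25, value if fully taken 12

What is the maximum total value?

Sort by value density: Native 27/20≈1.35, TV 9/7≈1.29, Email 12/25≈0.48.
Native: take in full, 20 $ for value 27 ; 19 left.
Take all of TV (7 $, value 9) ; 12 $ left.
12 $ left: a 12/25 share of Email gives 12×12/25 = 5.76.
Total value = 41.76.

41.76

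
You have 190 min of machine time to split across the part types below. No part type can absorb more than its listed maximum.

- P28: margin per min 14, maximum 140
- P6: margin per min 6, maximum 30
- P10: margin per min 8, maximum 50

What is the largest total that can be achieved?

2360

Highest margin per min first: P28 14 > P10 8 > P6 6.
P28: +140 to 140 (cap) → 50 left.
P10 takes 50 to reach its cap of 50 → 0 left.
Total = 14×140 + 8×50 = 2360.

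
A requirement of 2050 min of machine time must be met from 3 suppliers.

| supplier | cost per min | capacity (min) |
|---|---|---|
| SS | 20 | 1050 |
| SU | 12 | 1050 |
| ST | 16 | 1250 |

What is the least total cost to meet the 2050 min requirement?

28600

Fill from the cheapest supplier first.
Take 1050 from SU at 12 — need 1000 more.
ST (16): take the remaining 1000 — done.
SS: unused.
Cost = 1050×12 + 1000×16 = 28600.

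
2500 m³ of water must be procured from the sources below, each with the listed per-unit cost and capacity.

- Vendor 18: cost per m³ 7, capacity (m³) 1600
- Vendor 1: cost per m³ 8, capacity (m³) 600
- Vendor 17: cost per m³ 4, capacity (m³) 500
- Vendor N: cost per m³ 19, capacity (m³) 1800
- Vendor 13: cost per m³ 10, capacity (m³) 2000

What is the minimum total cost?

Cheapest first:
Vendor 17 (4): use full 500 → 2000 m³ to go.
Vendor 18 at 7: take all 1600 m³ → 400 still needed.
Vendor 1 (8): take the remaining 400 → done.
Vendor 13, Vendor N: unused.
Cost = 500×4 + 1600×7 + 400×8 = 16400.

16400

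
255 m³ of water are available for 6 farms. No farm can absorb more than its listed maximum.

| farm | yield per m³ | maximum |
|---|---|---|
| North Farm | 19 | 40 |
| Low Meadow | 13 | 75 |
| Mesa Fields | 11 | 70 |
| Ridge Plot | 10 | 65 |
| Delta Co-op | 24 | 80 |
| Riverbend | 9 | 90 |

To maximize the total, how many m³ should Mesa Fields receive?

60

Rank by yield per m³: Delta Co-op 24 > North Farm 19 > Low Meadow 13 > Mesa Fields 11 > Ridge Plot 10 > Riverbend 9.
Delta Co-op takes 80 to reach its cap of 80 ; 175 left.
North Farm takes 40 to reach its cap of 40 ; 135 left.
Low Meadow takes 75 to reach its cap of 75 ; 60 left.
Mesa Fields has room for 70 but only 60 remain, so it gets 60.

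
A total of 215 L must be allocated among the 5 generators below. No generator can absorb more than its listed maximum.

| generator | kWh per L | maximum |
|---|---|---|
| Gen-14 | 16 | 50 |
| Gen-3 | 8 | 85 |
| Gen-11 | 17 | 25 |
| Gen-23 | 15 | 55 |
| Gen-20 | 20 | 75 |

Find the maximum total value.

3630

Rank by kWh per L: Gen-20 20 > Gen-11 17 > Gen-14 16 > Gen-23 15 > Gen-3 8.
Gen-20: +75 to 75 (cap) — 140 left.
Give Gen-11 25 to hit its cap of 25 — 115 left.
Gen-14: +50 to 50 (cap) — 65 left.
Give Gen-23 55 to hit its cap of 55 — 10 left.
Gen-3 has room for 85 but only 10 remain, so it gets 10.
Total = 16×50 + 8×10 + 17×25 + 15×55 + 20×75 = 3630.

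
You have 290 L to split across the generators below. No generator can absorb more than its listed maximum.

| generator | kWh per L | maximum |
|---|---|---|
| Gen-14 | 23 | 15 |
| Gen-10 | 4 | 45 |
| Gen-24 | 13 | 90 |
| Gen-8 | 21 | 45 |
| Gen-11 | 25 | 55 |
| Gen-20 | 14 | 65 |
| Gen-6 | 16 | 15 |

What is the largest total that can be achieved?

Rank by kWh per L: Gen-11 25 > Gen-14 23 > Gen-8 21 > Gen-6 16 > Gen-20 14 > Gen-24 13 > Gen-10 4.
Gen-11: +55 to 55 (cap) ; 235 left.
Give Gen-14 15 to hit its cap of 15 ; 220 left.
Gen-8: +45 to 45 (cap) ; 175 left.
Gen-6 takes 15 to reach its cap of 15 ; 160 left.
Gen-20 takes 65 to reach its cap of 65 ; 95 left.
Gen-24: +90 to 90 (cap) ; 5 left.
Only 5 left; Gen-10 takes them to reach 5.
Total = 23×15 + 4×5 + 13×90 + 21×45 + 25×55 + 14×65 + 16×15 = 5005.

5005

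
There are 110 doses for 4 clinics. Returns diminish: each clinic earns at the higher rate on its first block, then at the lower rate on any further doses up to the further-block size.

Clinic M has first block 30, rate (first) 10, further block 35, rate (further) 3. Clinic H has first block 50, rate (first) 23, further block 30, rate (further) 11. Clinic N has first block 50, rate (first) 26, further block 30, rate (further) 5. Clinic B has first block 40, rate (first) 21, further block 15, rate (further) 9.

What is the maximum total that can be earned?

2660

Treat each block as its own option and order by rate: Clinic N/first 26 > Clinic H/first 23 > Clinic B/first 21 > Clinic H/second 11 > Clinic M/first 10 > Clinic B/second 9 > Clinic N/second 5 > Clinic M/second 3.
Clinic N/first (26): +50 → 60 left.
Clinic H first at 23: fill all 50 → 10 left.
Clinic B/first: +10 of 40 at 21; pool empty.
Total = 26×50 + 23×50 + 21×10 = 2660.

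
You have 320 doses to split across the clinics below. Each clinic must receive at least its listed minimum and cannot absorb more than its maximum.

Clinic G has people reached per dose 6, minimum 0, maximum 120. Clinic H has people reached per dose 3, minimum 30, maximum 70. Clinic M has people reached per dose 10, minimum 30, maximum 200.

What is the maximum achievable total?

Meeting every minimum uses 0+30+30 = 60 doses, leaving 260.
Rank by people reached per dose: Clinic M 10 > Clinic G 6 > Clinic H 3.
Clinic M: +170 to 200 (cap) ; 90 left.
Clinic G: +90 (room for 120) → 90. Pool exhausted.
Total = 6×90 + 3×30 + 10×200 = 2630.

2630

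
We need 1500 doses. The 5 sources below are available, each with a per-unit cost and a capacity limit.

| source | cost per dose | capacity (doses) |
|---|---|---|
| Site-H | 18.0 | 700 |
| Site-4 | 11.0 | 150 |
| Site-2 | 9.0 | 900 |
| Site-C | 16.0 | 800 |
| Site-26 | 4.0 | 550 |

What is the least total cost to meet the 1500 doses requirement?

10850

Cheapest first:
Site-26 at 4.0: take all 550 doses → 950 still needed.
Site-2 (9.0): use full 900 → 50 doses to go.
Take 50 from Site-4 at 11.0 to finish.
Site-C, Site-H: unused.
Cost = 550×4.0 + 900×9.0 + 50×11.0 = 10850.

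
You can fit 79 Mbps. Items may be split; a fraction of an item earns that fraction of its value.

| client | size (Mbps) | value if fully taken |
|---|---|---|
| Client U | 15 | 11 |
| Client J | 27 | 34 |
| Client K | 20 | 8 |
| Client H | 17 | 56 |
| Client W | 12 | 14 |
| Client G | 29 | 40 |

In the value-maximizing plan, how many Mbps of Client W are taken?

Rank by value-to-size ratio: Client H 56/17≈3.29, Client G 40/29≈1.38, Client J 34/27≈1.26, Client W 14/12≈1.17, Client U 11/15≈0.733, Client K 8/20≈0.4.
Take all of Client H (17 Mbps, value 56) — 62 Mbps left.
All 29 Mbps of Client G fit (value 40) — 33 remain.
Client J: take in full, 27 Mbps for value 34 — 6 left.
Only 6 Mbps remain; take 6/12 of Client W for value 14×6/12 = 7.

6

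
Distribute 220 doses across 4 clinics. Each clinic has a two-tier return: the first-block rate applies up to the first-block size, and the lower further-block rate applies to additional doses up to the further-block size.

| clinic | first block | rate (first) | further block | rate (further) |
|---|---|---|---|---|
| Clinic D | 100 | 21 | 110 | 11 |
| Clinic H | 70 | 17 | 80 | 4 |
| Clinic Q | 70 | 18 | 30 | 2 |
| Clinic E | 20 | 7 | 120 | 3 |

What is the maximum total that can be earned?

4210

Order all 8 blocks by rate: Clinic D/T1 21 > Clinic Q/T1 18 > Clinic H/T1 17 > Clinic D/T2 11 > Clinic E/T1 7 > Clinic H/T2 4 > Clinic E/T2 3 > Clinic Q/T2 2.
Clinic D/T1 (21): +100 ; 120 left.
Fill Clinic Q T1 block (70 at 18) ; 50 left.
Clinic H/T1: +50 of 70 at 17; pool empty.
Total = 21×100 + 18×70 + 17×50 = 4210.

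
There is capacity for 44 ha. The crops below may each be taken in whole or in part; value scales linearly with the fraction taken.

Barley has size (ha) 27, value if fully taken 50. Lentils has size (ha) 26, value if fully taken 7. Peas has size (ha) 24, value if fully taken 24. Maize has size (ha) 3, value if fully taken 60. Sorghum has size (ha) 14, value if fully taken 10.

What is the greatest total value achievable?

124

Sort by value density: Maize 60/3≈20, Barley 50/27≈1.85, Peas 24/24≈1, Sorghum 10/14≈0.714, Lentils 7/26≈0.269.
All 3 ha of Maize fit (value 60) ; 41 remain.
All 27 ha of Barley fit (value 50) ; 14 remain.
14 ha left: a 14/24 share of Peas gives 24×14/24 = 14.
Total value = 124.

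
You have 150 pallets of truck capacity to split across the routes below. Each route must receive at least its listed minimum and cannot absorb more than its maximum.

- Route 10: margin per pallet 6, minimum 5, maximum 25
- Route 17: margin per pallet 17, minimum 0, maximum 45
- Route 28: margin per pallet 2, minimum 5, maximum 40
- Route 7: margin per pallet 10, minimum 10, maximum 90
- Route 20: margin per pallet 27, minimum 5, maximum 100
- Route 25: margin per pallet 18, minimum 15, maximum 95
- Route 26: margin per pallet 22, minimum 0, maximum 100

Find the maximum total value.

Meeting every minimum uses 5+0+5+10+5+15+0 = 40 pallets, leaving 110.
Rank by margin per pallet: Route 20 27 > Route 26 22 > Route 25 18 > Route 17 17 > Route 7 10 > Route 10 6 > Route 28 2.
Give Route 20 95 more to hit its cap of 100 ; 15 left.
Route 26: +15 (room for 100) → 15. Pool exhausted.
Total = 6×5 + 2×5 + 10×10 + 27×100 + 18×15 + 22×15 = 3440.

3440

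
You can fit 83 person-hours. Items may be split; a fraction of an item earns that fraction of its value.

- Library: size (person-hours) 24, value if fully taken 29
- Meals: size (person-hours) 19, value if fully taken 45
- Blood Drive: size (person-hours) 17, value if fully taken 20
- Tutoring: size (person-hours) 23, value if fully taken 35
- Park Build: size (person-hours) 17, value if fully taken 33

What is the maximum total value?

Sort by value density: Meals 45/19≈2.37, Park Build 33/17≈1.94, Tutoring 35/23≈1.52, Library 29/24≈1.21, Blood Drive 20/17≈1.18.
Take all of Meals (19 person-hours, value 45) ; 64 person-hours left.
Take all of Park Build (17 person-hours, value 33) ; 47 person-hours left.
Tutoring: take in full, 23 person-hours for value 35 ; 24 left.
All 24 person-hours of Library fit (value 29) ; 0 remain.
Total value = 142.

142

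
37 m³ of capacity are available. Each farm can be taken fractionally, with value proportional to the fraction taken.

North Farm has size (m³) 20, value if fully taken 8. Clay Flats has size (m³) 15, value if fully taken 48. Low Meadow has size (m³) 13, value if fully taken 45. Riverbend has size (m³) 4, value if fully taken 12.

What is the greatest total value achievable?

107

Rank by value-to-size ratio: Low Meadow 45/13≈3.46, Clay Flats 48/15≈3.2, Riverbend 12/4≈3, North Farm 8/20≈0.4.
All 13 m³ of Low Meadow fit (value 45) — 24 remain.
Clay Flats: take in full, 15 m³ for value 48 — 9 left.
Take all of Riverbend (4 m³, value 12) — 5 m³ left.
Only 5 m³ remain; take 5/20 of North Farm for value 8×5/20 = 2.
Total value = 107.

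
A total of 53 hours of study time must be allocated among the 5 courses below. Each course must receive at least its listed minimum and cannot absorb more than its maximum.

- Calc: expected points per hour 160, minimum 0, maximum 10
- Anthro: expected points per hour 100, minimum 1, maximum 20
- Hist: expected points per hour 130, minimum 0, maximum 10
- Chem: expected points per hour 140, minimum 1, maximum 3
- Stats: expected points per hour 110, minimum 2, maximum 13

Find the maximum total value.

6450

Meeting every minimum uses 0+1+0+1+2 = 4 hours, leaving 49.
Order the courses by expected points per hour: Calc 160 > Chem 140 > Hist 130 > Stats 110 > Anthro 100.
Calc: +10 to 10 (cap) — 39 left.
Give Chem 2 more to hit its cap of 3 — 37 left.
Hist takes 10 more to reach its cap of 10 — 27 left.
Stats takes 11 more to reach its cap of 13 — 16 left.
Anthro: +16 (room for 19) → 17. Pool exhausted.
Total = 160×10 + 100×17 + 130×10 + 140×3 + 110×13 = 6450.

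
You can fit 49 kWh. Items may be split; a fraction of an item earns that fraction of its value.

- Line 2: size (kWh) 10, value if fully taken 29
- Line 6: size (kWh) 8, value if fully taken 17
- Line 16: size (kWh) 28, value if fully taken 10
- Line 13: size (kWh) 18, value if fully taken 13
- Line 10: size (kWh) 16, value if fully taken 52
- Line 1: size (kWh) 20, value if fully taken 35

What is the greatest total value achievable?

124.25

Rank by value-to-size ratio: Line 10 52/16≈3.25, Line 2 29/10≈2.9, Line 6 17/8≈2.12, Line 1 35/20≈1.75, Line 13 13/18≈0.722, Line 16 10/28≈0.357.
Take all of Line 10 (16 kWh, value 52) ; 33 kWh left.
Take all of Line 2 (10 kWh, value 29) ; 23 kWh left.
All 8 kWh of Line 6 fit (value 17) ; 15 remain.
Only 15 kWh remain; take 15/20 of Line 1 for value 35×15/20 = 26.25.
Total value = 124.25.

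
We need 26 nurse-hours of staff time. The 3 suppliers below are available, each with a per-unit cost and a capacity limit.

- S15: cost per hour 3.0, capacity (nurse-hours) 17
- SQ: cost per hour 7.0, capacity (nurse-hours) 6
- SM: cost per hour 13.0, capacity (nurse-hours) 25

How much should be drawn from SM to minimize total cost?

Fill from the cheapest supplier first.
S15 at 3.0: take all 17 nurse-hours → 9 still needed.
Take 6 from SQ at 7.0 → need 3 more.
Take 3 from SM at 13.0 to finish.

3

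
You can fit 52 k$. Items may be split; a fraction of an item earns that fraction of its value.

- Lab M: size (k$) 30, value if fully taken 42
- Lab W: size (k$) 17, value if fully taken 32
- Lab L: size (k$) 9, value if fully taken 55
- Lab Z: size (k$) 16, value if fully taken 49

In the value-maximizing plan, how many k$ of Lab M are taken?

10

Sort by value density: Lab L 55/9≈6.11, Lab Z 49/16≈3.06, Lab W 32/17≈1.88, Lab M 42/30≈1.4.
Lab L: take in full, 9 k$ for value 55 → 43 left.
Lab Z: take in full, 16 k$ for value 49 → 27 left.
All 17 k$ of Lab W fit (value 32) → 10 remain.
10 k$ left: a 10/30 share of Lab M gives 42×10/30 = 14.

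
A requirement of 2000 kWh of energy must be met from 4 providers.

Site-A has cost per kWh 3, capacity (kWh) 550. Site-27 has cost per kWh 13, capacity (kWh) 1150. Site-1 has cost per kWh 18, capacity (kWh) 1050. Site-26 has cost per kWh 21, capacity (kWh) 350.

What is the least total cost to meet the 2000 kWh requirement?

22000

Cheapest first:
Take 550 from Site-A at 3 ; need 1450 more.
Site-27 at 13: take all 1150 kWh ; 300 still needed.
Site-1 at 18: take 300 of its 1050 ; requirement met.
Site-26: unused.
Cost = 550×3 + 1150×13 + 300×18 = 22000.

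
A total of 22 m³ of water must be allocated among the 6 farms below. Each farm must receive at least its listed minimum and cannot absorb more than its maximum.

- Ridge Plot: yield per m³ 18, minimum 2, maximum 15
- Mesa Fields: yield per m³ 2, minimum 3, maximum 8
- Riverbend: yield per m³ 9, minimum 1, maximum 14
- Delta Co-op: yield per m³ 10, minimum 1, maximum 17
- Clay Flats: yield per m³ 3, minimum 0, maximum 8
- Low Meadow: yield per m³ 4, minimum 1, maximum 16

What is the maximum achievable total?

Meeting every minimum uses 2+3+1+1+0+1 = 8 m³, leaving 14.
Rank by yield per m³: Ridge Plot 18 > Delta Co-op 10 > Riverbend 9 > Low Meadow 4 > Clay Flats 3 > Mesa Fields 2.
Ridge Plot: +13 to 15 (cap) → 1 left.
Only 1 left; Delta Co-op takes them to reach 2.
Total = 18×15 + 2×3 + 9×1 + 10×2 + 4×1 = 309.

309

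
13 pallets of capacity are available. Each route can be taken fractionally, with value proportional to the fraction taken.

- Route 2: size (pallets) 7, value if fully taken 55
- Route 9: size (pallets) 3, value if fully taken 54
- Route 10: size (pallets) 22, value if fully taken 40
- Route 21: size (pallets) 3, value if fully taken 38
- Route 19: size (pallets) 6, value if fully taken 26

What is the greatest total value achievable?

Rank by value-to-size ratio: Route 9 54/3≈18, Route 21 38/3≈12.7, Route 2 55/7≈7.86, Route 19 26/6≈4.33, Route 10 40/22≈1.82.
All 3 pallets of Route 9 fit (value 54) — 10 remain.
Route 21: take in full, 3 pallets for value 38 — 7 left.
All 7 pallets of Route 2 fit (value 55) — 0 remain.
Total value = 147.

147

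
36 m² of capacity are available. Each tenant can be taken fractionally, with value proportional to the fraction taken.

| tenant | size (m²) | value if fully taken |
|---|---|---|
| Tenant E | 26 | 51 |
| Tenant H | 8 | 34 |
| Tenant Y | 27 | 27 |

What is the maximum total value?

Rank by value-to-size ratio: Tenant H 34/8≈4.25, Tenant E 51/26≈1.96, Tenant Y 27/27≈1.
Tenant H: take in full, 8 m² for value 34 — 28 left.
Tenant E: take in full, 26 m² for value 51 — 2 left.
Only 2 m² remain; take 2/27 of Tenant Y for value 27×2/27 = 2.
Total value = 87.

87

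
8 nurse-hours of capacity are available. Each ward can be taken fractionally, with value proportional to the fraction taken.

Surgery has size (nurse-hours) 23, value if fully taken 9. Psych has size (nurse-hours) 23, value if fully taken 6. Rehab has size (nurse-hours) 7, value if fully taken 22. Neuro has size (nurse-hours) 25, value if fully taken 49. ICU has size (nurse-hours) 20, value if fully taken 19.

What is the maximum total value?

23.96

Rank by value-to-size ratio: Rehab 22/7≈3.14, Neuro 49/25≈1.96, ICU 19/20≈0.95, Surgery 9/23≈0.391, Psych 6/23≈0.261.
Take all of Rehab (7 nurse-hours, value 22) ; 1 nurse-hours left.
1 nurse-hours left: a 1/25 share of Neuro gives 49×1/25 = 1.96.
Total value = 23.96.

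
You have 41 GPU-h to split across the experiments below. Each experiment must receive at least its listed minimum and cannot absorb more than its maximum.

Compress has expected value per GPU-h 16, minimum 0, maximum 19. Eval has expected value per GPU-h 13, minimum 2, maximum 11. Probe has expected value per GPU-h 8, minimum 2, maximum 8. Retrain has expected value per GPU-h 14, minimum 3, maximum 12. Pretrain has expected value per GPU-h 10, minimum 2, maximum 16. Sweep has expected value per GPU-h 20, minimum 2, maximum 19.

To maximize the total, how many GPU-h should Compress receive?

13

Meeting every minimum uses 0+2+2+3+2+2 = 11 GPU-h, leaving 30.
Order the experiments by expected value per GPU-h: Sweep 20 > Compress 16 > Retrain 14 > Eval 13 > Pretrain 10 > Probe 8.
Sweep takes 17 more to reach its cap of 19 — 13 left.
Compress has room for 19 more but only 13 remain, so it gets 13.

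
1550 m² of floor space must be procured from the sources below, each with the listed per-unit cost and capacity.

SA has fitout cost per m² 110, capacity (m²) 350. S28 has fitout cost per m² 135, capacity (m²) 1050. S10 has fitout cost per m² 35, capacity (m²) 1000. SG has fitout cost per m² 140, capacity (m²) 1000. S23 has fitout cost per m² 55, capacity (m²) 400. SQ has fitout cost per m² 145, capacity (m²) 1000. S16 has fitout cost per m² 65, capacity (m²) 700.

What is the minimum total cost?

66750

Use sources in increasing cost order.
S10 at 35: take all 1000 m² → 550 still needed.
S23 at 55: take all 400 m² → 150 still needed.
S16 (65): take the remaining 150 → done.
SA, S28, SG, SQ: unused.
Cost = 1000×35 + 400×55 + 150×65 = 66750.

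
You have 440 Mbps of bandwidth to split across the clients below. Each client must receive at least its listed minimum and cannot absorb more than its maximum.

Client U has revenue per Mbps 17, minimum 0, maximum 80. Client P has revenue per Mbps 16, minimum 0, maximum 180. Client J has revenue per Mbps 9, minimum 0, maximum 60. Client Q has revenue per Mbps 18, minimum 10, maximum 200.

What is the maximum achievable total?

7520

Meeting every minimum uses 0+0+0+10 = 10 Mbps, leaving 430.
Highest revenue per Mbps first: Client Q 18 > Client U 17 > Client P 16 > Client J 9.
Give Client Q 190 more to hit its cap of 200 → 240 left.
Client U: +80 to 80 (cap) → 160 left.
Client P: +160 (room for 180) → 160. Pool exhausted.
Total = 17×80 + 16×160 + 18×200 = 7520.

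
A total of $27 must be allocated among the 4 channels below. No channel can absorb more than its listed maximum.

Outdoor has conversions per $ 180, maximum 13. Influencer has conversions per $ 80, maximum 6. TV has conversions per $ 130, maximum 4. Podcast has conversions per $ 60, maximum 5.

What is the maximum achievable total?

Rank by conversions per $: Outdoor 180 > TV 130 > Influencer 80 > Podcast 60.
Outdoor: +13 to 13 (cap) ; 14 left.
TV takes 4 to reach its cap of 4 ; 10 left.
Give Influencer 6 to hit its cap of 6 ; 4 left.
Podcast has room for 5 but only 4 remain, so it gets 4.
Total = 180×13 + 80×6 + 130×4 + 60×4 = 3580.

3580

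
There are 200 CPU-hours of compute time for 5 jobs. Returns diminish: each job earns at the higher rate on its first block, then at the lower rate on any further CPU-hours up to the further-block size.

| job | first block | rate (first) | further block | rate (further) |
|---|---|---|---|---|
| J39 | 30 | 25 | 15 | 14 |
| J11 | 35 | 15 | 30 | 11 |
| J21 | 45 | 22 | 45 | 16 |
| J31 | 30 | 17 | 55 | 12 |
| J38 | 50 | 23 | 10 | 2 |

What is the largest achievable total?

Order all 10 blocks by rate: J39/first 25 > J38/first 23 > J21/first 22 > J31/first 17 > J21/second 16 > J11/first 15 > J39/second 14 > J31/second 12 > J11/second 11 > J38/second 2.
J39/first (25): +30 ; 170 left.
Fill J38 first block (50 at 23) ; 120 left.
Fill J21 first block (45 at 22) ; 75 left.
Fill J31 first block (30 at 17) ; 45 left.
Fill J21 second block (45 at 16) ; 0 left.
Total = 25×30 + 23×50 + 22×45 + 17×30 + 16×45 = 4120.

4120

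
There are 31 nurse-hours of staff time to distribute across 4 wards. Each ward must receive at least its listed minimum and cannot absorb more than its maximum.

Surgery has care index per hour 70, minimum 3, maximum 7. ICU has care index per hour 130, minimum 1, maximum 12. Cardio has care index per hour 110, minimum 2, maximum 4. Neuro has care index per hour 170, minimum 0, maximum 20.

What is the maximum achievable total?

4610

Meeting every minimum uses 3+1+2+0 = 6 nurse-hours, leaving 25.
Rank by care index per hour: Neuro 170 > ICU 130 > Cardio 110 > Surgery 70.
Give Neuro 20 more to hit its cap of 20 — 5 left.
Only 5 left; ICU takes them to reach 6.
Total = 70×3 + 130×6 + 110×2 + 170×20 = 4610.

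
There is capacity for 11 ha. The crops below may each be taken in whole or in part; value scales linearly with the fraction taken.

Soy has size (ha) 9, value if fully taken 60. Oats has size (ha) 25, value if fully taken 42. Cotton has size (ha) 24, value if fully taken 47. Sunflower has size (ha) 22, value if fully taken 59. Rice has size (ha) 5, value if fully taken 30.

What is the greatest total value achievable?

Best value per unit of size first: Soy 60/9≈6.67, Rice 30/5≈6, Sunflower 59/22≈2.68, Cotton 47/24≈1.96, Oats 42/25≈1.68.
Soy: take in full, 9 ha for value 60 ; 2 left.
Only 2 ha remain; take 2/5 of Rice for value 30×2/5 = 12.
Total value = 72.

72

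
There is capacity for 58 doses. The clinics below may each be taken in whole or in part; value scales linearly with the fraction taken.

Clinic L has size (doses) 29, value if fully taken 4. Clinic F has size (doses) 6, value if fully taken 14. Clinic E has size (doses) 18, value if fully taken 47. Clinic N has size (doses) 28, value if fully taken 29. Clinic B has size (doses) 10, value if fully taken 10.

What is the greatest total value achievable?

Sort by value density: Clinic E 47/18≈2.61, Clinic F 14/6≈2.33, Clinic N 29/28≈1.04, Clinic B 10/10≈1, Clinic L 4/29≈0.138.
All 18 doses of Clinic E fit (value 47) → 40 remain.
Clinic F: take in full, 6 doses for value 14 → 34 left.
All 28 doses of Clinic N fit (value 29) → 6 remain.
Fill the last 6 doses with part of Clinic B: 6/10 of it earns 6.
Total value = 96.

96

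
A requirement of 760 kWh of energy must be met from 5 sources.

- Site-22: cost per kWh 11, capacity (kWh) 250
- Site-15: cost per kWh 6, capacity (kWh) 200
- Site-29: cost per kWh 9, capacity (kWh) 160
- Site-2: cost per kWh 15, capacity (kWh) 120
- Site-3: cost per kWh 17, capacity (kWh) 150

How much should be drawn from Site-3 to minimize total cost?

Cheapest first:
Take 200 from Site-15 at 6 ; need 560 more.
Take 160 from Site-29 at 9 ; need 400 more.
Site-22 at 11: take all 250 kWh ; 150 still needed.
Take 120 from Site-2 at 15 ; need 30 more.
Site-3 (17): take the remaining 30 ; done.

30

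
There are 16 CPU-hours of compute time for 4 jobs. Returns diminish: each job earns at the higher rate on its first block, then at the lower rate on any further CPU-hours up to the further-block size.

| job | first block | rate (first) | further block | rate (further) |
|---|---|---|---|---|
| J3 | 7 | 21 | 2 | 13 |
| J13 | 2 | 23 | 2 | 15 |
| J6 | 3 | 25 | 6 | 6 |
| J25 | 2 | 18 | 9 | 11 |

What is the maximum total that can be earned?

334

Rank every tier by rate: J6/tier1 25 > J13/tier1 23 > J3/tier1 21 > J25/tier1 18 > J13/tier2 15 > J3/tier2 13 > J25/tier2 11 > J6/tier2 6.
Fill J6 tier1 block (3 at 25) — 13 left.
Fill J13 tier1 block (2 at 23) — 11 left.
J3 tier1 at 21: fill all 7 — 4 left.
J25 tier1 at 18: fill all 2 — 2 left.
Fill J13 tier2 block (2 at 15) — 0 left.
Total = 25×3 + 23×2 + 21×7 + 18×2 + 15×2 = 334.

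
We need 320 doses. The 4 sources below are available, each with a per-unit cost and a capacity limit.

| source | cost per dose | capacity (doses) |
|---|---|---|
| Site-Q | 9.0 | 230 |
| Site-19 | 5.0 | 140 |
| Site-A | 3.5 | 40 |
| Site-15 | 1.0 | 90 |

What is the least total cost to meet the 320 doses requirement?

1380

Use sources in increasing cost order.
Site-15 at 1.0: take all 90 doses — 230 still needed.
Site-A at 3.5: take all 40 doses — 190 still needed.
Site-19 (5.0): use full 140 — 50 doses to go.
Take 50 from Site-Q at 9.0 to finish.
Cost = 90×1.0 + 40×3.5 + 140×5.0 + 50×9.0 = 1380.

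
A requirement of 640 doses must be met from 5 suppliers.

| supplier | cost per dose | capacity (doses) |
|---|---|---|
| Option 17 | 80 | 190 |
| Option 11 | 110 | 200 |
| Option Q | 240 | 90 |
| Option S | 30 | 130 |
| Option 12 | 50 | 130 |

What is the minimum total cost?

46500

Fill from the cheapest supplier first.
Option S at 30: take all 130 doses → 510 still needed.
Option 12 at 50: take all 130 doses → 380 still needed.
Option 17 at 80: take all 190 doses → 190 still needed.
Option 11 at 110: take 190 of its 200 → requirement met.
Option Q: unused.
Cost = 130×30 + 130×50 + 190×80 + 190×110 = 46500.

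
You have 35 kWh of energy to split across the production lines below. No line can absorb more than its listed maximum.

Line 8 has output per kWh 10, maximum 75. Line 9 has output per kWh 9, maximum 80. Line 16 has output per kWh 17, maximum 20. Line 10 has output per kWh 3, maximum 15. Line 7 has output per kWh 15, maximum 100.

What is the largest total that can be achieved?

565

Order the production lines by output per kWh: Line 16 17 > Line 7 15 > Line 8 10 > Line 9 9 > Line 10 3.
Line 16 takes 20 to reach its cap of 20 — 15 left.
Line 7 has room for 100 but only 15 remain, so it gets 15.
Total = 17×20 + 15×15 = 565.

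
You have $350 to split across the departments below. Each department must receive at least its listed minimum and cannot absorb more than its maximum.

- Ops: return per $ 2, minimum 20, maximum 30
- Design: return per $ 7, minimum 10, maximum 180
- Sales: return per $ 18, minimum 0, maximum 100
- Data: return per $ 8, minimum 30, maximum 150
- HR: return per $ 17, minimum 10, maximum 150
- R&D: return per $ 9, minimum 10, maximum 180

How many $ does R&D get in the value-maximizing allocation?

40

Meeting every minimum uses 20+10+0+30+10+10 = 80 $, leaving 270.
Rank by return per $: Sales 18 > HR 17 > R&D 9 > Data 8 > Design 7 > Ops 2.
Sales: +100 to 100 (cap) ; 170 left.
Give HR 140 more to hit its cap of 150 ; 30 left.
R&D has room for 170 more but only 30 remain, so it gets 40.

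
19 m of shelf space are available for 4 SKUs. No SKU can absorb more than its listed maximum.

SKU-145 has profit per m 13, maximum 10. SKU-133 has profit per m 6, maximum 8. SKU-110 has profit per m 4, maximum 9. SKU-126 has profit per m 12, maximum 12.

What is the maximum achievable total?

238

Order the SKUs by profit per m: SKU-145 13 > SKU-126 12 > SKU-133 6 > SKU-110 4.
Give SKU-145 10 to hit its cap of 10 — 9 left.
Only 9 left; SKU-126 takes them to reach 9.
Total = 13×10 + 12×9 = 238.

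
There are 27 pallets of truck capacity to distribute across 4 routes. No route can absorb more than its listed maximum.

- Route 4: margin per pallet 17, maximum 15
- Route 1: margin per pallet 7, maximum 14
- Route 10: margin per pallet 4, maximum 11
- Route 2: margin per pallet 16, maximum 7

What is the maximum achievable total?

Order the routes by margin per pallet: Route 4 17 > Route 2 16 > Route 1 7 > Route 10 4.
Route 4: +15 to 15 (cap) — 12 left.
Give Route 2 7 to hit its cap of 7 — 5 left.
Route 1 has room for 14 but only 5 remain, so it gets 5.
Total = 17×15 + 7×5 + 16×7 = 402.

402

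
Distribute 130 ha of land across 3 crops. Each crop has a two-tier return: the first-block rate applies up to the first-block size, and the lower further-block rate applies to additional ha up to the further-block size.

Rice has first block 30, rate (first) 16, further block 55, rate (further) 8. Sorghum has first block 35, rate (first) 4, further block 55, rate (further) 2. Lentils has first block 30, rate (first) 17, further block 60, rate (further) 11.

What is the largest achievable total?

Treat each block as its own option and order by rate: Lentils/first 17 > Rice/first 16 > Lentils/second 11 > Rice/second 8 > Sorghum/first 4 > Sorghum/second 2.
Lentils/first (17): +30 ; 100 left.
Rice first at 16: fill all 30 ; 70 left.
Fill Lentils second block (60 at 11) ; 10 left.
10 remain; put them into Rice second at 8.
Total = 17×30 + 16×30 + 11×60 + 8×10 = 1730.

1730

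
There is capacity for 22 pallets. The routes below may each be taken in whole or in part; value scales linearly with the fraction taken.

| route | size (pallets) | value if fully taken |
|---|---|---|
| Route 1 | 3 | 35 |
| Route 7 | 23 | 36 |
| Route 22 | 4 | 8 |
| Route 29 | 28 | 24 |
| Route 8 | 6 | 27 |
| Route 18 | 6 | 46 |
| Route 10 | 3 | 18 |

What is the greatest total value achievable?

134

Sort by value density: Route 1 35/3≈11.7, Route 18 46/6≈7.67, Route 10 18/3≈6, Route 8 27/6≈4.5, Route 22 8/4≈2, Route 7 36/23≈1.57, Route 29 24/28≈0.857.
Take all of Route 1 (3 pallets, value 35) ; 19 pallets left.
Route 18: take in full, 6 pallets for value 46 ; 13 left.
Route 10: take in full, 3 pallets for value 18 ; 10 left.
Take all of Route 8 (6 pallets, value 27) ; 4 pallets left.
All 4 pallets of Route 22 fit (value 8) ; 0 remain.
Total value = 134.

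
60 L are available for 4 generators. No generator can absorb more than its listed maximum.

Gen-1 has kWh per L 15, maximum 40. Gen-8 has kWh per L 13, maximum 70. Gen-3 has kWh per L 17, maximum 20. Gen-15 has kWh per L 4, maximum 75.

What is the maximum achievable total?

940

Order the generators by kWh per L: Gen-3 17 > Gen-1 15 > Gen-8 13 > Gen-15 4.
Gen-3 takes 20 to reach its cap of 20 → 40 left.
Gen-1: +40 to 40 (cap) → 0 left.
Total = 15×40 + 17×20 = 940.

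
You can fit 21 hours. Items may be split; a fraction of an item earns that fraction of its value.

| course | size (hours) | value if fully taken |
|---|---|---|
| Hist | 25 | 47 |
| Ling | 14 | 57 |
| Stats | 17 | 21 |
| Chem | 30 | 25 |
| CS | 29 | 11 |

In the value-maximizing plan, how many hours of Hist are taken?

Rank by value-to-size ratio: Ling 57/14≈4.07, Hist 47/25≈1.88, Stats 21/17≈1.24, Chem 25/30≈0.833, CS 11/29≈0.379.
Take all of Ling (14 hours, value 57) — 7 hours left.
Only 7 hours remain; take 7/25 of Hist for value 47×7/25 = 13.16.

7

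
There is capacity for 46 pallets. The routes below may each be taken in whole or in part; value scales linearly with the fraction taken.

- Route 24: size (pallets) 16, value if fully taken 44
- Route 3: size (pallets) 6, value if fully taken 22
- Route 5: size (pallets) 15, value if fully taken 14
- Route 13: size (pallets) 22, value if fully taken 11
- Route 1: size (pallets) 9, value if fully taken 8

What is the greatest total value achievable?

Best value per unit of size first: Route 3 22/6≈3.67, Route 24 44/16≈2.75, Route 5 14/15≈0.933, Route 1 8/9≈0.889, Route 13 11/22≈0.5.
Take all of Route 3 (6 pallets, value 22) — 40 pallets left.
Route 24: take in full, 16 pallets for value 44 — 24 left.
Take all of Route 5 (15 pallets, value 14) — 9 pallets left.
Route 1: take in full, 9 pallets for value 8 — 0 left.
Total value = 88.

88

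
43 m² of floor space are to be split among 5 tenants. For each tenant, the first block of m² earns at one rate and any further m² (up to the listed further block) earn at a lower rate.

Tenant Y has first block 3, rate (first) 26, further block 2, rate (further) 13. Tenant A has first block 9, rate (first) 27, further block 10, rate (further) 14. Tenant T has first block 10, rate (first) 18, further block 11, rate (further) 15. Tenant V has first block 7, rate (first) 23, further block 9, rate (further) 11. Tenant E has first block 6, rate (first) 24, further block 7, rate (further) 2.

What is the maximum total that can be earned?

Order all 10 blocks by rate: Tenant A/first 27 > Tenant Y/first 26 > Tenant E/first 24 > Tenant V/first 23 > Tenant T/first 18 > Tenant T/second 15 > Tenant A/second 14 > Tenant Y/second 13 > Tenant V/second 11 > Tenant E/second 2.
Fill Tenant A first block (9 at 27) — 34 left.
Fill Tenant Y first block (3 at 26) — 31 left.
Tenant E first at 24: fill all 6 — 25 left.
Fill Tenant V first block (7 at 23) — 18 left.
Fill Tenant T first block (10 at 18) — 8 left.
Tenant T/second: +8 of 11 at 15; pool empty.
Total = 27×9 + 26×3 + 24×6 + 23×7 + 18×10 + 15×8 = 926.

926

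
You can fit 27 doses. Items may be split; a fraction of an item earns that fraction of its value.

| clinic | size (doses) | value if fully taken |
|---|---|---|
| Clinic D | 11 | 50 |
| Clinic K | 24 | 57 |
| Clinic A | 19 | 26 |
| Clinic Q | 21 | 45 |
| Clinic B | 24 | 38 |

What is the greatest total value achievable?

Rank by value-to-size ratio: Clinic D 50/11≈4.55, Clinic K 57/24≈2.38, Clinic Q 45/21≈2.14, Clinic B 38/24≈1.58, Clinic A 26/19≈1.37.
All 11 doses of Clinic D fit (value 50) ; 16 remain.
Fill the last 16 doses with part of Clinic K: 16/24 of it earns 38.
Total value = 88.

88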